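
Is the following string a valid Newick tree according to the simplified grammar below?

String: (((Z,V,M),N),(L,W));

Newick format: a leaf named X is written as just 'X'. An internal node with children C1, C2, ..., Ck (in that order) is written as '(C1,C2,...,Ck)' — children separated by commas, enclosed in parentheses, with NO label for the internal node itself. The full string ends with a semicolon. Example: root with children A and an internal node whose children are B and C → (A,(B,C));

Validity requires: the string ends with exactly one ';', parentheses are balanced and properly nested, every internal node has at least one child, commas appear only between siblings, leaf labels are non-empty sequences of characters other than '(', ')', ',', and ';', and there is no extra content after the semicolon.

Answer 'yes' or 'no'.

Input: (((Z,V,M),N),(L,W));
Paren balance: 4 '(' vs 4 ')' OK
Ends with single ';': True
Full parse: OK
Valid: True

Answer: yes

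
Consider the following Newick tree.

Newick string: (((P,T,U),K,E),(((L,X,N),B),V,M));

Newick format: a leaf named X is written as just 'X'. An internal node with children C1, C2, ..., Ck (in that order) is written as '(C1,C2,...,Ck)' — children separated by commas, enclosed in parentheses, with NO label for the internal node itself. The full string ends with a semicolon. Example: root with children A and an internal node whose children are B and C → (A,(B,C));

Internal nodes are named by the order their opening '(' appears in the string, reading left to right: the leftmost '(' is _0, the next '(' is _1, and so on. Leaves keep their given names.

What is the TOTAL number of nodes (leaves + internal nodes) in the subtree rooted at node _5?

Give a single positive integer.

Answer: 4

Derivation:
Newick: (((P,T,U),K,E),(((L,X,N),B),V,M));
Locate _5: it is the '(' at position 17 (the 6th '(' reading left to right).
Query: subtree rooted at _5
_5: subtree_size = 1 + 3
  L: subtree_size = 1 + 0
  X: subtree_size = 1 + 0
  N: subtree_size = 1 + 0
Total subtree size of _5: 4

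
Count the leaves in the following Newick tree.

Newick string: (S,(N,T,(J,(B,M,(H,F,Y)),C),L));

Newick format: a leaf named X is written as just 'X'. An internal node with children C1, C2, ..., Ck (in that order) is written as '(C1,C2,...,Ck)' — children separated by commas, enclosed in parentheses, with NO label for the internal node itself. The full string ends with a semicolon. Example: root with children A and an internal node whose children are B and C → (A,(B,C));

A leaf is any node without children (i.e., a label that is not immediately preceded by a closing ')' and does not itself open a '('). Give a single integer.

Answer: 11

Derivation:
Newick: (S,(N,T,(J,(B,M,(H,F,Y)),C),L));
Scan left-to-right; a leaf is any maximal label run not followed by '(':
  pos 1: leaf 'S' → count = 1
  pos 4: leaf 'N' → count = 2
  pos 6: leaf 'T' → count = 3
  pos 9: leaf 'J' → count = 4
  pos 12: leaf 'B' → count = 5
  pos 14: leaf 'M' → count = 6
  pos 17: leaf 'H' → count = 7
  pos 19: leaf 'F' → count = 8
  pos 21: leaf 'Y' → count = 9
  pos 25: leaf 'C' → count = 10
  pos 28: leaf 'L' → count = 11
Total leaves: 11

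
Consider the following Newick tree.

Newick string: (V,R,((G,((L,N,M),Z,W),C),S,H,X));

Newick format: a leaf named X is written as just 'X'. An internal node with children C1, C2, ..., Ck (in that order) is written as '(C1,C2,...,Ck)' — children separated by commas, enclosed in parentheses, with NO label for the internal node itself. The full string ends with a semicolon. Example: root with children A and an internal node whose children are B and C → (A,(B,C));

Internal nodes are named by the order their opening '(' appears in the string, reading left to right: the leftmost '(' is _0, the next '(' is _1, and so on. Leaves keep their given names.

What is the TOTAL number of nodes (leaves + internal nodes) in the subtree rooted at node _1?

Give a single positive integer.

Newick: (V,R,((G,((L,N,M),Z,W),C),S,H,X));
Locate _1: it is the '(' at position 5 (the 2nd '(' reading left to right).
Query: subtree rooted at _1
_1: subtree_size = 1 + 13
  _2: subtree_size = 1 + 9
    G: subtree_size = 1 + 0
    _3: subtree_size = 1 + 6
      _4: subtree_size = 1 + 3
        L: subtree_size = 1 + 0
        N: subtree_size = 1 + 0
        M: subtree_size = 1 + 0
      Z: subtree_size = 1 + 0
      W: subtree_size = 1 + 0
    C: subtree_size = 1 + 0
  S: subtree_size = 1 + 0
  H: subtree_size = 1 + 0
  X: subtree_size = 1 + 0
Total subtree size of _1: 14

Answer: 14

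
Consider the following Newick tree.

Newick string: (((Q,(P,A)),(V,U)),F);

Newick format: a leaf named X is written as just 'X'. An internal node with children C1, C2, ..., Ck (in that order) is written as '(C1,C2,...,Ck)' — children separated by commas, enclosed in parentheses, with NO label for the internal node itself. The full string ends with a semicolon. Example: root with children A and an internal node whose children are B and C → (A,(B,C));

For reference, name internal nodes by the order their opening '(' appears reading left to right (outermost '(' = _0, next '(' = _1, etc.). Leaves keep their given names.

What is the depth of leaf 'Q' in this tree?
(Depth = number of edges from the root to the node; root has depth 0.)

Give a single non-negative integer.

Answer: 3

Derivation:
Newick: (((Q,(P,A)),(V,U)),F);
Naming internals by '(' encounter order: outermost '(' = _0, next = _1, ...
Query node: Q
Path from root: _0 -> _1 -> _2 -> Q
Depth of Q: 3 (number of edges from root)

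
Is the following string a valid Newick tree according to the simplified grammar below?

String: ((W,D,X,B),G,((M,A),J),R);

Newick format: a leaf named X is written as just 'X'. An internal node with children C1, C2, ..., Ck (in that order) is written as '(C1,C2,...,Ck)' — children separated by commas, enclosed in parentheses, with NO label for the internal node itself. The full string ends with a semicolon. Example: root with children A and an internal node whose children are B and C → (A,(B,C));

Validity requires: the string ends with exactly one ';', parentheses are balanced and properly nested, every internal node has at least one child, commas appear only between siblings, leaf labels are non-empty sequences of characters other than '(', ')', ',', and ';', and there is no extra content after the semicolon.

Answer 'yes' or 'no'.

Answer: yes

Derivation:
Input: ((W,D,X,B),G,((M,A),J),R);
Paren balance: 4 '(' vs 4 ')' OK
Ends with single ';': True
Full parse: OK
Valid: True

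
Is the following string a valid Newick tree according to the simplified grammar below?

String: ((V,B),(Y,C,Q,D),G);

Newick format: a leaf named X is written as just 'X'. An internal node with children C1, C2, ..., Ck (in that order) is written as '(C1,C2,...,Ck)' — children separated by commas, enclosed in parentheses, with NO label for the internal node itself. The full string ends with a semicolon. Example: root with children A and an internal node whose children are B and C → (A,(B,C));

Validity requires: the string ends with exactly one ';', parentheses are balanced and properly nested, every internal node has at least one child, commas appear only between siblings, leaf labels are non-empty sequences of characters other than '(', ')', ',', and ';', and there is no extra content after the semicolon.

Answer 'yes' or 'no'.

Input: ((V,B),(Y,C,Q,D),G);
Paren balance: 3 '(' vs 3 ')' OK
Ends with single ';': True
Full parse: OK
Valid: True

Answer: yes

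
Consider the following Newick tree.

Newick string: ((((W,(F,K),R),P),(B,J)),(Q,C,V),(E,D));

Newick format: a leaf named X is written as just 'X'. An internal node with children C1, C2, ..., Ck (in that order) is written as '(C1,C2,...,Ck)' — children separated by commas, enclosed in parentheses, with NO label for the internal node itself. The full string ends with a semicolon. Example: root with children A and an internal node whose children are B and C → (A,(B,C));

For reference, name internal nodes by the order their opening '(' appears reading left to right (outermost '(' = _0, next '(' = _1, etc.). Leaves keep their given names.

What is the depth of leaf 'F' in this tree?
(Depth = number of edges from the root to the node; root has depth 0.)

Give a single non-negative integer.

Answer: 5

Derivation:
Newick: ((((W,(F,K),R),P),(B,J)),(Q,C,V),(E,D));
Naming internals by '(' encounter order: outermost '(' = _0, next = _1, ...
Query node: F
Path from root: _0 -> _1 -> _2 -> _3 -> _4 -> F
Depth of F: 5 (number of edges from root)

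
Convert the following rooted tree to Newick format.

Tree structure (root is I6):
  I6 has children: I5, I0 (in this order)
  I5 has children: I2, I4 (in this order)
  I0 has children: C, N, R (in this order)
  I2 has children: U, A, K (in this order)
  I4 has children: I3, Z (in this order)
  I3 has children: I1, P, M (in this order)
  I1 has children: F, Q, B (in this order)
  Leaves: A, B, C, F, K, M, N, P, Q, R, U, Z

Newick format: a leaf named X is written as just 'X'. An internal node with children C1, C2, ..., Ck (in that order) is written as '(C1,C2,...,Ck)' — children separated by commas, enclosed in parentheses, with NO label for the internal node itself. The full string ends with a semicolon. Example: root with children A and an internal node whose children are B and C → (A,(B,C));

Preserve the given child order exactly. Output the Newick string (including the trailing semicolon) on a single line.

internal I6 with children ['I5', 'I0']
  internal I5 with children ['I2', 'I4']
    internal I2 with children ['U', 'A', 'K']
      leaf 'U' → 'U'
      leaf 'A' → 'A'
      leaf 'K' → 'K'
    → '(U,A,K)'
    internal I4 with children ['I3', 'Z']
      internal I3 with children ['I1', 'P', 'M']
        internal I1 with children ['F', 'Q', 'B']
          leaf 'F' → 'F'
          leaf 'Q' → 'Q'
          leaf 'B' → 'B'
        → '(F,Q,B)'
        leaf 'P' → 'P'
        leaf 'M' → 'M'
      → '((F,Q,B),P,M)'
      leaf 'Z' → 'Z'
    → '(((F,Q,B),P,M),Z)'
  → '((U,A,K),(((F,Q,B),P,M),Z))'
  internal I0 with children ['C', 'N', 'R']
    leaf 'C' → 'C'
    leaf 'N' → 'N'
    leaf 'R' → 'R'
  → '(C,N,R)'
→ '(((U,A,K),(((F,Q,B),P,M),Z)),(C,N,R))'
Final: (((U,A,K),(((F,Q,B),P,M),Z)),(C,N,R));

Answer: (((U,A,K),(((F,Q,B),P,M),Z)),(C,N,R));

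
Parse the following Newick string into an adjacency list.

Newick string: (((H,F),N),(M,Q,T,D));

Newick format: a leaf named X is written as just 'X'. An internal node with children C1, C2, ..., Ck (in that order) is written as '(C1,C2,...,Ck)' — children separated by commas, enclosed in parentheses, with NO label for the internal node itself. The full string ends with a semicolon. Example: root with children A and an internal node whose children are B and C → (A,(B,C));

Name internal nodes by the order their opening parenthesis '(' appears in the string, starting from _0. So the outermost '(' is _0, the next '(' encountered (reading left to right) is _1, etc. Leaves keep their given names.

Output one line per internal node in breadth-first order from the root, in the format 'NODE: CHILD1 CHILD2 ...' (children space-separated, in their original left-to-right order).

Answer: _0: _1 _3
_1: _2 N
_3: M Q T D
_2: H F

Derivation:
Input: (((H,F),N),(M,Q,T,D));
Scanning left-to-right, naming '(' by encounter order:
  pos 0: '(' -> open internal node _0 (depth 1)
  pos 1: '(' -> open internal node _1 (depth 2)
  pos 2: '(' -> open internal node _2 (depth 3)
  pos 6: ')' -> close internal node _2 (now at depth 2)
  pos 9: ')' -> close internal node _1 (now at depth 1)
  pos 11: '(' -> open internal node _3 (depth 2)
  pos 19: ')' -> close internal node _3 (now at depth 1)
  pos 20: ')' -> close internal node _0 (now at depth 0)
Total internal nodes: 4
BFS adjacency from root:
  _0: _1 _3
  _1: _2 N
  _3: M Q T D
  _2: H F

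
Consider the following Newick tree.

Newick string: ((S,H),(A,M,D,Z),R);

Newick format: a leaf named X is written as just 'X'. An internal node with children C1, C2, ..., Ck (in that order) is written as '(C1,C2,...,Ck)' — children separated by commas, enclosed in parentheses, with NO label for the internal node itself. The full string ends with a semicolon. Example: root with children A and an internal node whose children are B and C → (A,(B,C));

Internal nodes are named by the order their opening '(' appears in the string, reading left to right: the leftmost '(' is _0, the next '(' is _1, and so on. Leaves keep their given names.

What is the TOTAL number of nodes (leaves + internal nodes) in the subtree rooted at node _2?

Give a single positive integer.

Answer: 5

Derivation:
Newick: ((S,H),(A,M,D,Z),R);
Locate _2: it is the '(' at position 7 (the 3rd '(' reading left to right).
Query: subtree rooted at _2
_2: subtree_size = 1 + 4
  A: subtree_size = 1 + 0
  M: subtree_size = 1 + 0
  D: subtree_size = 1 + 0
  Z: subtree_size = 1 + 0
Total subtree size of _2: 5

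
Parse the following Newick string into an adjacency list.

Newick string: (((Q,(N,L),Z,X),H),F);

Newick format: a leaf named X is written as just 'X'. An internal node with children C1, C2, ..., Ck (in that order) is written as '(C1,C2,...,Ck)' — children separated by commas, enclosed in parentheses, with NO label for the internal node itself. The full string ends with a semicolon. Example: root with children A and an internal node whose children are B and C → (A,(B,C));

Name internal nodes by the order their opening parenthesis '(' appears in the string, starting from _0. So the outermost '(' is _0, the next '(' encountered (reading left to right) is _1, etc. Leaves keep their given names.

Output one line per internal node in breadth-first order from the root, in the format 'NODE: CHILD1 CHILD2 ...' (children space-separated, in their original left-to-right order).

Answer: _0: _1 F
_1: _2 H
_2: Q _3 Z X
_3: N L

Derivation:
Input: (((Q,(N,L),Z,X),H),F);
Scanning left-to-right, naming '(' by encounter order:
  pos 0: '(' -> open internal node _0 (depth 1)
  pos 1: '(' -> open internal node _1 (depth 2)
  pos 2: '(' -> open internal node _2 (depth 3)
  pos 5: '(' -> open internal node _3 (depth 4)
  pos 9: ')' -> close internal node _3 (now at depth 3)
  pos 14: ')' -> close internal node _2 (now at depth 2)
  pos 17: ')' -> close internal node _1 (now at depth 1)
  pos 20: ')' -> close internal node _0 (now at depth 0)
Total internal nodes: 4
BFS adjacency from root:
  _0: _1 F
  _1: _2 H
  _2: Q _3 Z X
  _3: N L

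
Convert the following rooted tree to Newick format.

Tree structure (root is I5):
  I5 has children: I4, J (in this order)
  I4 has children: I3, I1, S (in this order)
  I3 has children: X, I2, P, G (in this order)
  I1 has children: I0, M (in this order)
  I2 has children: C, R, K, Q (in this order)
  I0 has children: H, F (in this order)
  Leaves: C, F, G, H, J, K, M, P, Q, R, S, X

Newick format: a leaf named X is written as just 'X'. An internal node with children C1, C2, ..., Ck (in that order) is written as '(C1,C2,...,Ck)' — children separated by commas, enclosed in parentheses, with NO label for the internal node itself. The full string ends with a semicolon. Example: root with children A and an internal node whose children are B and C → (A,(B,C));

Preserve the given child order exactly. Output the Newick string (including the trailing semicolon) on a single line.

internal I5 with children ['I4', 'J']
  internal I4 with children ['I3', 'I1', 'S']
    internal I3 with children ['X', 'I2', 'P', 'G']
      leaf 'X' → 'X'
      internal I2 with children ['C', 'R', 'K', 'Q']
        leaf 'C' → 'C'
        leaf 'R' → 'R'
        leaf 'K' → 'K'
        leaf 'Q' → 'Q'
      → '(C,R,K,Q)'
      leaf 'P' → 'P'
      leaf 'G' → 'G'
    → '(X,(C,R,K,Q),P,G)'
    internal I1 with children ['I0', 'M']
      internal I0 with children ['H', 'F']
        leaf 'H' → 'H'
        leaf 'F' → 'F'
      → '(H,F)'
      leaf 'M' → 'M'
    → '((H,F),M)'
    leaf 'S' → 'S'
  → '((X,(C,R,K,Q),P,G),((H,F),M),S)'
  leaf 'J' → 'J'
→ '(((X,(C,R,K,Q),P,G),((H,F),M),S),J)'
Final: (((X,(C,R,K,Q),P,G),((H,F),M),S),J);

Answer: (((X,(C,R,K,Q),P,G),((H,F),M),S),J);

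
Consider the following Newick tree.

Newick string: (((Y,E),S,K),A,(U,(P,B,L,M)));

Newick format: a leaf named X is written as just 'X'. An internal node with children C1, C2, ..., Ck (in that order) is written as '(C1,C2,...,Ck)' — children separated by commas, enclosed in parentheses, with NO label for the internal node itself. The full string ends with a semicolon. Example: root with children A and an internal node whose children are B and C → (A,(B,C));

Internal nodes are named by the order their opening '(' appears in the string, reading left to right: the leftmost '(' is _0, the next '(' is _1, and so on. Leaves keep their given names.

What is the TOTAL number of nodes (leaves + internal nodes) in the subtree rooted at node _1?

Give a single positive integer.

Newick: (((Y,E),S,K),A,(U,(P,B,L,M)));
Locate _1: it is the '(' at position 1 (the 2nd '(' reading left to right).
Query: subtree rooted at _1
_1: subtree_size = 1 + 5
  _2: subtree_size = 1 + 2
    Y: subtree_size = 1 + 0
    E: subtree_size = 1 + 0
  S: subtree_size = 1 + 0
  K: subtree_size = 1 + 0
Total subtree size of _1: 6

Answer: 6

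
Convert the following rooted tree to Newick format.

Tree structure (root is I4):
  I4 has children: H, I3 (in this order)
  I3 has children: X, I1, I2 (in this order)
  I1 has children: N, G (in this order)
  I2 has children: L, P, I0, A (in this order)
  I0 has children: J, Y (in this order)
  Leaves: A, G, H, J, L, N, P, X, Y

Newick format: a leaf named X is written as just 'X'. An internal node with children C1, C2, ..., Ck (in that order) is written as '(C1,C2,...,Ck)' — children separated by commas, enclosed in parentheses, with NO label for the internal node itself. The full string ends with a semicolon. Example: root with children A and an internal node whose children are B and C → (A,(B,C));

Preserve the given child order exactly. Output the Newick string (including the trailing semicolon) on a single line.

Answer: (H,(X,(N,G),(L,P,(J,Y),A)));

Derivation:
internal I4 with children ['H', 'I3']
  leaf 'H' → 'H'
  internal I3 with children ['X', 'I1', 'I2']
    leaf 'X' → 'X'
    internal I1 with children ['N', 'G']
      leaf 'N' → 'N'
      leaf 'G' → 'G'
    → '(N,G)'
    internal I2 with children ['L', 'P', 'I0', 'A']
      leaf 'L' → 'L'
      leaf 'P' → 'P'
      internal I0 with children ['J', 'Y']
        leaf 'J' → 'J'
        leaf 'Y' → 'Y'
      → '(J,Y)'
      leaf 'A' → 'A'
    → '(L,P,(J,Y),A)'
  → '(X,(N,G),(L,P,(J,Y),A))'
→ '(H,(X,(N,G),(L,P,(J,Y),A)))'
Final: (H,(X,(N,G),(L,P,(J,Y),A)));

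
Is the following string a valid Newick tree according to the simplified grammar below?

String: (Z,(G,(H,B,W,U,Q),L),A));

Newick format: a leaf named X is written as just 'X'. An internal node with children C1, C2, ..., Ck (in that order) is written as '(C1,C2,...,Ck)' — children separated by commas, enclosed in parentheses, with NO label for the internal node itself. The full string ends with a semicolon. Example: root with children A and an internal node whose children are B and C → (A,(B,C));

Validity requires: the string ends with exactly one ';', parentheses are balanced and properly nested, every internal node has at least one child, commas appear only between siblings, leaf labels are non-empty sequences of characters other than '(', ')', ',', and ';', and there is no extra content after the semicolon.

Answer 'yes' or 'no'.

Input: (Z,(G,(H,B,W,U,Q),L),A));
Paren balance: 3 '(' vs 4 ')' MISMATCH
Ends with single ';': True
Full parse: FAILS (extra content after tree at pos 23)
Valid: False

Answer: no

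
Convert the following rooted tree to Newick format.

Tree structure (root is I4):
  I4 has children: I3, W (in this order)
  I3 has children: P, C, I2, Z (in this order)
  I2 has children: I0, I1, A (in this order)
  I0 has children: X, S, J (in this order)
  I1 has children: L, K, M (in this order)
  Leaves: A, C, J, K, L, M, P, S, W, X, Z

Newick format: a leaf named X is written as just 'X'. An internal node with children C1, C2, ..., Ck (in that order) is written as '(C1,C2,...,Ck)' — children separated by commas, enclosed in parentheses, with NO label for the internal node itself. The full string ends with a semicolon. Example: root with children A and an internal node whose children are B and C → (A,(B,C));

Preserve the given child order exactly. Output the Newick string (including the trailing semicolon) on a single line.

internal I4 with children ['I3', 'W']
  internal I3 with children ['P', 'C', 'I2', 'Z']
    leaf 'P' → 'P'
    leaf 'C' → 'C'
    internal I2 with children ['I0', 'I1', 'A']
      internal I0 with children ['X', 'S', 'J']
        leaf 'X' → 'X'
        leaf 'S' → 'S'
        leaf 'J' → 'J'
      → '(X,S,J)'
      internal I1 with children ['L', 'K', 'M']
        leaf 'L' → 'L'
        leaf 'K' → 'K'
        leaf 'M' → 'M'
      → '(L,K,M)'
      leaf 'A' → 'A'
    → '((X,S,J),(L,K,M),A)'
    leaf 'Z' → 'Z'
  → '(P,C,((X,S,J),(L,K,M),A),Z)'
  leaf 'W' → 'W'
→ '((P,C,((X,S,J),(L,K,M),A),Z),W)'
Final: ((P,C,((X,S,J),(L,K,M),A),Z),W);

Answer: ((P,C,((X,S,J),(L,K,M),A),Z),W);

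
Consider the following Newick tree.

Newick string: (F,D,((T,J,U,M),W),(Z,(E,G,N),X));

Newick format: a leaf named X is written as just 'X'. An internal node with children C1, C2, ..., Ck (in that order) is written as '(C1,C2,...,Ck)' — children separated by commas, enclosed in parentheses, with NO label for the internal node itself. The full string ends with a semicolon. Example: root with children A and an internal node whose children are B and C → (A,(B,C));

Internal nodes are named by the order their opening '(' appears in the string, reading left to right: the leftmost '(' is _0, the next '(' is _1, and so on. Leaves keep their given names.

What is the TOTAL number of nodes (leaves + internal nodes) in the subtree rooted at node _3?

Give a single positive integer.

Newick: (F,D,((T,J,U,M),W),(Z,(E,G,N),X));
Locate _3: it is the '(' at position 19 (the 4th '(' reading left to right).
Query: subtree rooted at _3
_3: subtree_size = 1 + 6
  Z: subtree_size = 1 + 0
  _4: subtree_size = 1 + 3
    E: subtree_size = 1 + 0
    G: subtree_size = 1 + 0
    N: subtree_size = 1 + 0
  X: subtree_size = 1 + 0
Total subtree size of _3: 7

Answer: 7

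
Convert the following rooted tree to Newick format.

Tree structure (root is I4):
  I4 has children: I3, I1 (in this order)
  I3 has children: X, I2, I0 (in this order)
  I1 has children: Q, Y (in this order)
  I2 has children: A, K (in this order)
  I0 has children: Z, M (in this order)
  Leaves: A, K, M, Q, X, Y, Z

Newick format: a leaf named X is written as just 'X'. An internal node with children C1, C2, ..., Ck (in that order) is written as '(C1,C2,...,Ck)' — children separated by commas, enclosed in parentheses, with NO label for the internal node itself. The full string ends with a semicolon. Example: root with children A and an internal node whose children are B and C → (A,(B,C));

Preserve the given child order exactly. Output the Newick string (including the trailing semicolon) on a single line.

Answer: ((X,(A,K),(Z,M)),(Q,Y));

Derivation:
internal I4 with children ['I3', 'I1']
  internal I3 with children ['X', 'I2', 'I0']
    leaf 'X' → 'X'
    internal I2 with children ['A', 'K']
      leaf 'A' → 'A'
      leaf 'K' → 'K'
    → '(A,K)'
    internal I0 with children ['Z', 'M']
      leaf 'Z' → 'Z'
      leaf 'M' → 'M'
    → '(Z,M)'
  → '(X,(A,K),(Z,M))'
  internal I1 with children ['Q', 'Y']
    leaf 'Q' → 'Q'
    leaf 'Y' → 'Y'
  → '(Q,Y)'
→ '((X,(A,K),(Z,M)),(Q,Y))'
Final: ((X,(A,K),(Z,M)),(Q,Y));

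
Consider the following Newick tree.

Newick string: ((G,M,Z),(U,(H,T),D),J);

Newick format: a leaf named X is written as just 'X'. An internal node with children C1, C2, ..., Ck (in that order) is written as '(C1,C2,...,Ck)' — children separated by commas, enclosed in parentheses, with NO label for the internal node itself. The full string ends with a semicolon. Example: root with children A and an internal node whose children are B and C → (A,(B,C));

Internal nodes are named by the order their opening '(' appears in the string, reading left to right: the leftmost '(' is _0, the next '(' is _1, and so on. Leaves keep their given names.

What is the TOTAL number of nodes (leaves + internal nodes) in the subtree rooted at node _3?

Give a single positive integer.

Newick: ((G,M,Z),(U,(H,T),D),J);
Locate _3: it is the '(' at position 12 (the 4th '(' reading left to right).
Query: subtree rooted at _3
_3: subtree_size = 1 + 2
  H: subtree_size = 1 + 0
  T: subtree_size = 1 + 0
Total subtree size of _3: 3

Answer: 3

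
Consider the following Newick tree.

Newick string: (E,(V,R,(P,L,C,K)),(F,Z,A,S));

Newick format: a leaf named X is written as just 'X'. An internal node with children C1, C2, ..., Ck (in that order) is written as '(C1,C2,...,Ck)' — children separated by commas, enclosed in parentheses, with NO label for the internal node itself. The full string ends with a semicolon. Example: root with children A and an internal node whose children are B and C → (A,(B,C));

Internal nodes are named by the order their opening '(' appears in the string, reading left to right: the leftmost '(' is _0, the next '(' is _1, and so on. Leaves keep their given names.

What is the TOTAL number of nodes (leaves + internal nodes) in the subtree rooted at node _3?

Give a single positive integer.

Answer: 5

Derivation:
Newick: (E,(V,R,(P,L,C,K)),(F,Z,A,S));
Locate _3: it is the '(' at position 19 (the 4th '(' reading left to right).
Query: subtree rooted at _3
_3: subtree_size = 1 + 4
  F: subtree_size = 1 + 0
  Z: subtree_size = 1 + 0
  A: subtree_size = 1 + 0
  S: subtree_size = 1 + 0
Total subtree size of _3: 5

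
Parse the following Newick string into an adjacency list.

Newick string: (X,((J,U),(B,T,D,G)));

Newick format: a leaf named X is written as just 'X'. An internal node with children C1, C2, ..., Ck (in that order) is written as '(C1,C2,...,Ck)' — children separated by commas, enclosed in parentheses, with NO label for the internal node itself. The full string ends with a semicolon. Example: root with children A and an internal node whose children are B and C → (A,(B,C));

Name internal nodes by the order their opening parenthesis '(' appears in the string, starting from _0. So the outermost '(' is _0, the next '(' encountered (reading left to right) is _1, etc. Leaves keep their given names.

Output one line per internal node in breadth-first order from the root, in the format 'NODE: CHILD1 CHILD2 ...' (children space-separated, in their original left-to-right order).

Input: (X,((J,U),(B,T,D,G)));
Scanning left-to-right, naming '(' by encounter order:
  pos 0: '(' -> open internal node _0 (depth 1)
  pos 3: '(' -> open internal node _1 (depth 2)
  pos 4: '(' -> open internal node _2 (depth 3)
  pos 8: ')' -> close internal node _2 (now at depth 2)
  pos 10: '(' -> open internal node _3 (depth 3)
  pos 18: ')' -> close internal node _3 (now at depth 2)
  pos 19: ')' -> close internal node _1 (now at depth 1)
  pos 20: ')' -> close internal node _0 (now at depth 0)
Total internal nodes: 4
BFS adjacency from root:
  _0: X _1
  _1: _2 _3
  _2: J U
  _3: B T D G

Answer: _0: X _1
_1: _2 _3
_2: J U
_3: B T D G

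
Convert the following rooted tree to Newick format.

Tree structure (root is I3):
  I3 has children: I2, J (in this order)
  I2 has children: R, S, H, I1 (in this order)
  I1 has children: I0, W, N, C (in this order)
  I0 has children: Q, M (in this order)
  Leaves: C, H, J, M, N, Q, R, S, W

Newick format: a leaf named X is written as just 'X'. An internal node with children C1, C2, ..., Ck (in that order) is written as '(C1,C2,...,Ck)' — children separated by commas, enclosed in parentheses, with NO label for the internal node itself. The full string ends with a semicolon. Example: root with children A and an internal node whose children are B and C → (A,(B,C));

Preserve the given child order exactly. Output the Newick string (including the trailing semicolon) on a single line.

Answer: ((R,S,H,((Q,M),W,N,C)),J);

Derivation:
internal I3 with children ['I2', 'J']
  internal I2 with children ['R', 'S', 'H', 'I1']
    leaf 'R' → 'R'
    leaf 'S' → 'S'
    leaf 'H' → 'H'
    internal I1 with children ['I0', 'W', 'N', 'C']
      internal I0 with children ['Q', 'M']
        leaf 'Q' → 'Q'
        leaf 'M' → 'M'
      → '(Q,M)'
      leaf 'W' → 'W'
      leaf 'N' → 'N'
      leaf 'C' → 'C'
    → '((Q,M),W,N,C)'
  → '(R,S,H,((Q,M),W,N,C))'
  leaf 'J' → 'J'
→ '((R,S,H,((Q,M),W,N,C)),J)'
Final: ((R,S,H,((Q,M),W,N,C)),J);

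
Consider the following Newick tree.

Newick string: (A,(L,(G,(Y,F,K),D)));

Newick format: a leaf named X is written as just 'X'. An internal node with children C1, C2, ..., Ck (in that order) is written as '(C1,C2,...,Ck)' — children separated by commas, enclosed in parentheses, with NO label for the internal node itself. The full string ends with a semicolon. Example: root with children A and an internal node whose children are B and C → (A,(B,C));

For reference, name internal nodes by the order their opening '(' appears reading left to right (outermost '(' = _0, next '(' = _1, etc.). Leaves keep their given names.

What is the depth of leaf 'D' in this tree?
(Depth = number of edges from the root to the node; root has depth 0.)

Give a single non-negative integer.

Answer: 3

Derivation:
Newick: (A,(L,(G,(Y,F,K),D)));
Naming internals by '(' encounter order: outermost '(' = _0, next = _1, ...
Query node: D
Path from root: _0 -> _1 -> _2 -> D
Depth of D: 3 (number of edges from root)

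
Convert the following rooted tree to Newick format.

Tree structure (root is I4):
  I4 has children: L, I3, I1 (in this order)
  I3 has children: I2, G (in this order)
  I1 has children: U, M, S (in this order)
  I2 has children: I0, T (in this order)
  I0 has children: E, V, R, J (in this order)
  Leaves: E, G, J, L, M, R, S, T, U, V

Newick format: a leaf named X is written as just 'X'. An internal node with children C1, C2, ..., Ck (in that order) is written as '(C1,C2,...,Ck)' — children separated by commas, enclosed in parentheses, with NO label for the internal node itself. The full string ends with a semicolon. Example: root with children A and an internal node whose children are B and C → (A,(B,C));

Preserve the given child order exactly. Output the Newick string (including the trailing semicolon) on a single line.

Answer: (L,(((E,V,R,J),T),G),(U,M,S));

Derivation:
internal I4 with children ['L', 'I3', 'I1']
  leaf 'L' → 'L'
  internal I3 with children ['I2', 'G']
    internal I2 with children ['I0', 'T']
      internal I0 with children ['E', 'V', 'R', 'J']
        leaf 'E' → 'E'
        leaf 'V' → 'V'
        leaf 'R' → 'R'
        leaf 'J' → 'J'
      → '(E,V,R,J)'
      leaf 'T' → 'T'
    → '((E,V,R,J),T)'
    leaf 'G' → 'G'
  → '(((E,V,R,J),T),G)'
  internal I1 with children ['U', 'M', 'S']
    leaf 'U' → 'U'
    leaf 'M' → 'M'
    leaf 'S' → 'S'
  → '(U,M,S)'
→ '(L,(((E,V,R,J),T),G),(U,M,S))'
Final: (L,(((E,V,R,J),T),G),(U,M,S));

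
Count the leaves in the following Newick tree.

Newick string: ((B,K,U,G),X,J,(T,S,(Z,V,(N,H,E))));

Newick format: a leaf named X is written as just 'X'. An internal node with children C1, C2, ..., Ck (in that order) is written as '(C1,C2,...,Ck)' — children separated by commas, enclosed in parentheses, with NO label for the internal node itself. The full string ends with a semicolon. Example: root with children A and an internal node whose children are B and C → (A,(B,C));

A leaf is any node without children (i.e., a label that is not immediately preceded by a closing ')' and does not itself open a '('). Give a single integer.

Newick: ((B,K,U,G),X,J,(T,S,(Z,V,(N,H,E))));
Scan left-to-right; a leaf is any maximal label run not followed by '(':
  pos 2: leaf 'B' → count = 1
  pos 4: leaf 'K' → count = 2
  pos 6: leaf 'U' → count = 3
  pos 8: leaf 'G' → count = 4
  pos 11: leaf 'X' → count = 5
  pos 13: leaf 'J' → count = 6
  pos 16: leaf 'T' → count = 7
  pos 18: leaf 'S' → count = 8
  pos 21: leaf 'Z' → count = 9
  pos 23: leaf 'V' → count = 10
  pos 26: leaf 'N' → count = 11
  pos 28: leaf 'H' → count = 12
  pos 30: leaf 'E' → count = 13
Total leaves: 13

Answer: 13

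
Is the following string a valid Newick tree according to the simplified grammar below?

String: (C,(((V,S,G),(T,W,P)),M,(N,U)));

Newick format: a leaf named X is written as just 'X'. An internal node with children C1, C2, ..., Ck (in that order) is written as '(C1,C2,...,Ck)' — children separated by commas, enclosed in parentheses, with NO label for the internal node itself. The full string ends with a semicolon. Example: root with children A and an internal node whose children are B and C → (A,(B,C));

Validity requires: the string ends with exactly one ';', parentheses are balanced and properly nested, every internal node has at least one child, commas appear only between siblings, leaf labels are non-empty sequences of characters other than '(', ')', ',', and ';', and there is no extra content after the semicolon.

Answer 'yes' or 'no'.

Answer: yes

Derivation:
Input: (C,(((V,S,G),(T,W,P)),M,(N,U)));
Paren balance: 6 '(' vs 6 ')' OK
Ends with single ';': True
Full parse: OK
Valid: True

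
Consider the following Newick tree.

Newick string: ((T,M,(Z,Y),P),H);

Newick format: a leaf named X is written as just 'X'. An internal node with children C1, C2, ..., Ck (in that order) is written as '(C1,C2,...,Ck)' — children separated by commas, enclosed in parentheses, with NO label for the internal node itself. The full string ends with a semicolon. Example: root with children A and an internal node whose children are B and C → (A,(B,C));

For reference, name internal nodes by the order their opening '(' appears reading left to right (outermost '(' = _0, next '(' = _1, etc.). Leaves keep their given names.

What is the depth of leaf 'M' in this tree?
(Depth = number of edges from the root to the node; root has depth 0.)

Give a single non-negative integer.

Answer: 2

Derivation:
Newick: ((T,M,(Z,Y),P),H);
Naming internals by '(' encounter order: outermost '(' = _0, next = _1, ...
Query node: M
Path from root: _0 -> _1 -> M
Depth of M: 2 (number of edges from root)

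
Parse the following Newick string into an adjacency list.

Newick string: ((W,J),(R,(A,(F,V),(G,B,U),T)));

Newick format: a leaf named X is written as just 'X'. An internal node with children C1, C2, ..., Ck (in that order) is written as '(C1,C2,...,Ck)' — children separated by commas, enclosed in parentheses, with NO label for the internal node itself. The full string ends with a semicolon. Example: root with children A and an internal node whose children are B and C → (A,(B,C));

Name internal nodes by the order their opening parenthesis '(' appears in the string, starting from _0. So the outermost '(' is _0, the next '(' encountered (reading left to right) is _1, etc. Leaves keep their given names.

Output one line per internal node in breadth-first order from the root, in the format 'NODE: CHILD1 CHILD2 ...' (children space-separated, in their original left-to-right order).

Input: ((W,J),(R,(A,(F,V),(G,B,U),T)));
Scanning left-to-right, naming '(' by encounter order:
  pos 0: '(' -> open internal node _0 (depth 1)
  pos 1: '(' -> open internal node _1 (depth 2)
  pos 5: ')' -> close internal node _1 (now at depth 1)
  pos 7: '(' -> open internal node _2 (depth 2)
  pos 10: '(' -> open internal node _3 (depth 3)
  pos 13: '(' -> open internal node _4 (depth 4)
  pos 17: ')' -> close internal node _4 (now at depth 3)
  pos 19: '(' -> open internal node _5 (depth 4)
  pos 25: ')' -> close internal node _5 (now at depth 3)
  pos 28: ')' -> close internal node _3 (now at depth 2)
  pos 29: ')' -> close internal node _2 (now at depth 1)
  pos 30: ')' -> close internal node _0 (now at depth 0)
Total internal nodes: 6
BFS adjacency from root:
  _0: _1 _2
  _1: W J
  _2: R _3
  _3: A _4 _5 T
  _4: F V
  _5: G B U

Answer: _0: _1 _2
_1: W J
_2: R _3
_3: A _4 _5 T
_4: F V
_5: G B U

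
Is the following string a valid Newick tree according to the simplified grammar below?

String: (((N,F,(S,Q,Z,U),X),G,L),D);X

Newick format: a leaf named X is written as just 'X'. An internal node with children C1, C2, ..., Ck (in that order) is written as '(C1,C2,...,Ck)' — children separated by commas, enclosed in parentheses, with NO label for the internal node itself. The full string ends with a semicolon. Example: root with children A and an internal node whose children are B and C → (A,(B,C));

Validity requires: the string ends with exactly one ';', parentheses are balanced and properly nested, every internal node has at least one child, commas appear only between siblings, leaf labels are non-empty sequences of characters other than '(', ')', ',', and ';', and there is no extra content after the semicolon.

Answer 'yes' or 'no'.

Input: (((N,F,(S,Q,Z,U),X),G,L),D);X
Paren balance: 4 '(' vs 4 ')' OK
Ends with single ';': False
Full parse: FAILS (must end with ;)
Valid: False

Answer: no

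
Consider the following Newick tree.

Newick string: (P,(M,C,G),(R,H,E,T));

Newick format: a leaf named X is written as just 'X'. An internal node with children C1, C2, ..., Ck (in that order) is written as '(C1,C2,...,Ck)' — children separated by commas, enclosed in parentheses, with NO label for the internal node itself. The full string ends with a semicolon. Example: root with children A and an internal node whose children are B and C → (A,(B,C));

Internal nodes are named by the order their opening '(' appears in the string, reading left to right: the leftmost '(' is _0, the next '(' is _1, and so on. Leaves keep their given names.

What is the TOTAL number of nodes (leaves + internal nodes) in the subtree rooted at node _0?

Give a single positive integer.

Newick: (P,(M,C,G),(R,H,E,T));
Locate _0: it is the '(' at position 0 (the 1st '(' reading left to right).
Query: subtree rooted at _0
_0: subtree_size = 1 + 10
  P: subtree_size = 1 + 0
  _1: subtree_size = 1 + 3
    M: subtree_size = 1 + 0
    C: subtree_size = 1 + 0
    G: subtree_size = 1 + 0
  _2: subtree_size = 1 + 4
    R: subtree_size = 1 + 0
    H: subtree_size = 1 + 0
    E: subtree_size = 1 + 0
    T: subtree_size = 1 + 0
Total subtree size of _0: 11

Answer: 11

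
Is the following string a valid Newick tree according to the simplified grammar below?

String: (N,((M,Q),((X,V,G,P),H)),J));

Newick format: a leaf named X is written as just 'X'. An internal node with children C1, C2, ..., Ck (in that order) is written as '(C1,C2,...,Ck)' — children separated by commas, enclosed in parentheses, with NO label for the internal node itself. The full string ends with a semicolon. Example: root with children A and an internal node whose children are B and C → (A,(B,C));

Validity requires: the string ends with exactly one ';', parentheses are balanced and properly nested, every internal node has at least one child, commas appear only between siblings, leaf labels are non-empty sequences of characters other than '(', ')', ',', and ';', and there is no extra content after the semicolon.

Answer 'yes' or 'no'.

Input: (N,((M,Q),((X,V,G,P),H)),J));
Paren balance: 5 '(' vs 6 ')' MISMATCH
Ends with single ';': True
Full parse: FAILS (extra content after tree at pos 27)
Valid: False

Answer: no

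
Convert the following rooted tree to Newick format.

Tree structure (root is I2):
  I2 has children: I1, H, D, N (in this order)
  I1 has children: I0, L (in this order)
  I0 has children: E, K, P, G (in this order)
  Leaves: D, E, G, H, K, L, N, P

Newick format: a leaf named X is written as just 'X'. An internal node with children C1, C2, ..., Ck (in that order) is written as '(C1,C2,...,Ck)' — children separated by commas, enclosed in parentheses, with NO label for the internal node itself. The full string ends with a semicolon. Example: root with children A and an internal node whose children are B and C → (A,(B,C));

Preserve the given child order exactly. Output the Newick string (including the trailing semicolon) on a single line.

internal I2 with children ['I1', 'H', 'D', 'N']
  internal I1 with children ['I0', 'L']
    internal I0 with children ['E', 'K', 'P', 'G']
      leaf 'E' → 'E'
      leaf 'K' → 'K'
      leaf 'P' → 'P'
      leaf 'G' → 'G'
    → '(E,K,P,G)'
    leaf 'L' → 'L'
  → '((E,K,P,G),L)'
  leaf 'H' → 'H'
  leaf 'D' → 'D'
  leaf 'N' → 'N'
→ '(((E,K,P,G),L),H,D,N)'
Final: (((E,K,P,G),L),H,D,N);

Answer: (((E,K,P,G),L),H,D,N);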